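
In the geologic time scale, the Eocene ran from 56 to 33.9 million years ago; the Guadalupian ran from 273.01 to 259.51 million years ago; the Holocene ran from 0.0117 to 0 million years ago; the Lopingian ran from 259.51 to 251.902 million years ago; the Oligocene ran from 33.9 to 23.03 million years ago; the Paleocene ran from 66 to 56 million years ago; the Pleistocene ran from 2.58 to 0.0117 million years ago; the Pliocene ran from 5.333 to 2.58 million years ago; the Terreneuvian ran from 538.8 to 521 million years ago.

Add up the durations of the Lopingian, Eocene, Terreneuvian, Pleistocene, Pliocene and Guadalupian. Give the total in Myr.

Duration is start − end for each: (259.51 − 251.902) + (56 − 33.9) + (538.8 − 521) + (2.58 − 0.0117) + (5.333 − 2.58) + (273.01 − 259.51).
That is 7.608 + 22.1 + 17.8 + 2.5683 + 2.753 + 13.5, which totals 66.3293 million years.

66.3293 million years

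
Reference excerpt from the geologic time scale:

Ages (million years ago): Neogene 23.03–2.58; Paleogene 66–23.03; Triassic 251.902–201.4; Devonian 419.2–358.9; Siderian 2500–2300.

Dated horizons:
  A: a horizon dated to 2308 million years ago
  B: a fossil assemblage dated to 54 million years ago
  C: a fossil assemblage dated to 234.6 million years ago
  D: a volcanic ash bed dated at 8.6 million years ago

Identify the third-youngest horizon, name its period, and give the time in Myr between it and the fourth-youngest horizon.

Smaller Ma means younger, so youngest first: D 8.6 < B 54 < C 234.6 < A 2308.
Counting 3 along gives C (234.6 Ma); the excerpt puts that inside the Triassic, 251.902–201.4 Ma.
Next in line is A (2308 Ma), and 2308 − 234.6 = 2073.4 Myr.

C, in the Triassic; 2073.4 million years to A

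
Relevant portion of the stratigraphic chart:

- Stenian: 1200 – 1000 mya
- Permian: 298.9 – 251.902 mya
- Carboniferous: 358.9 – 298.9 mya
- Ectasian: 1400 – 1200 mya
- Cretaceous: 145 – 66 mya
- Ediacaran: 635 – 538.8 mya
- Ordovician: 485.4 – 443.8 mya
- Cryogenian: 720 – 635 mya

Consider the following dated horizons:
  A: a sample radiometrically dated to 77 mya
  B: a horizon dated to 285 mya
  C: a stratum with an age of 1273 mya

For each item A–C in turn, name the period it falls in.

A: 77 Ma lies in 145–66 Ma, so Cretaceous.
B: 285 Ma lies in 298.9–251.902 Ma, so Permian.
C: 1273 Ma lies in 1400–1200 Ma, so Ectasian.

A — Cretaceous; B — Permian; C — Ectasian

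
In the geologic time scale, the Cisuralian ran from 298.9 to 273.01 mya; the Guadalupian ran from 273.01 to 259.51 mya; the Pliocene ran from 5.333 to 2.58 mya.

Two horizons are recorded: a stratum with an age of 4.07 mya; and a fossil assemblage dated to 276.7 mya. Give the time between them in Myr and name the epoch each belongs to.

Elapsed time: 276.7 − 4.07 = 272.63 Myr.
4.07 Ma lies within 5.333–2.58 Ma: Pliocene.
276.7 Ma lies within 298.9–273.01 Ma: Cisuralian.

272.63 million years apart; the first in the Pliocene, the second in the Cisuralian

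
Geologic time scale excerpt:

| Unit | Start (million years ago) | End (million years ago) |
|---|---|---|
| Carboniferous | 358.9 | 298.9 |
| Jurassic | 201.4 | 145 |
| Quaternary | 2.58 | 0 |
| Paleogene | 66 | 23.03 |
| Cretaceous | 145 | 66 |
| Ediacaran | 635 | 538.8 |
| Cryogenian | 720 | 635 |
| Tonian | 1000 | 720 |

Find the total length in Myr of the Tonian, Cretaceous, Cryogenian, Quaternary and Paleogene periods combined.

Duration is start − end for each: (1000 − 720) + (145 − 66) + (720 − 635) + (2.58 − 0) + (66 − 23.03).
That is 280 + 79 + 85 + 2.58 + 42.97, which totals 489.55 million years.

489.55 million years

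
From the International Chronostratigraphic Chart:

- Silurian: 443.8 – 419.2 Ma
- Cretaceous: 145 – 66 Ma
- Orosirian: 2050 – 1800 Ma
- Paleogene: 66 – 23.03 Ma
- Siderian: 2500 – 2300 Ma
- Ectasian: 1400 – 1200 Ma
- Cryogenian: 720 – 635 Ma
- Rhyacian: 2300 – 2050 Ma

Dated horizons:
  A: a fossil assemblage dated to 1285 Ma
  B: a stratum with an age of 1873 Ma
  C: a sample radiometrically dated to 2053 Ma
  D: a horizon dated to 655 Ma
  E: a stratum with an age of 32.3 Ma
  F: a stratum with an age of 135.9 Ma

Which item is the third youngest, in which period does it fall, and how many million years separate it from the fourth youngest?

D, in the Cryogenian; 630 million years to A

Sorted youngest-first by Ma: E (32.3), F (135.9), D (655), A (1285), B (1873), C (2053).
The third youngest is D at 655 Ma, which lies in 720–635 Ma: the Cryogenian.
The fourth youngest is A at 1285 Ma; separation = |655 − 1285| = 630 Myr.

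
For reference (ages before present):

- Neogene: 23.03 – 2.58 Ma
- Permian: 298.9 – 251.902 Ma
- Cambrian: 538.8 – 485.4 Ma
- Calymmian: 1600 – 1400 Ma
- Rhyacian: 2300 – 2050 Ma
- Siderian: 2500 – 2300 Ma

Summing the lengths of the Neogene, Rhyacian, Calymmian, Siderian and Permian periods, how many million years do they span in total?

Each duration: Neogene = 20.45; Rhyacian = 250; Calymmian = 200; Siderian = 200; Permian = 46.998.
Sum: 20.45 + 250 + 200 + 200 + 46.998 = 717.448 Myr.

717.448 million years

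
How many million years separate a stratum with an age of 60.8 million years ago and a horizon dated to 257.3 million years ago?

257.3 − 60.8 = 196.5 million years.

196.5 million years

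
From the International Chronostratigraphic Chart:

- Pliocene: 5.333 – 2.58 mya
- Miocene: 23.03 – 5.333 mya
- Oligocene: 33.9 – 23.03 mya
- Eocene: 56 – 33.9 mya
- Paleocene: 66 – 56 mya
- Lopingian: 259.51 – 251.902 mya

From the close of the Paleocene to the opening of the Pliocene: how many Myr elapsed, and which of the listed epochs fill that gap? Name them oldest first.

50.667 million years; Eocene, Oligocene, Miocene

End of Paleocene = 56 Ma; start of Pliocene = 5.333 Ma.
Gap = 56 − 5.333 = 50.667 Myr.
Epochs wholly inside 56–5.333 Ma: Eocene (56–33.9), Oligocene (33.9–23.03), Miocene (23.03–5.333).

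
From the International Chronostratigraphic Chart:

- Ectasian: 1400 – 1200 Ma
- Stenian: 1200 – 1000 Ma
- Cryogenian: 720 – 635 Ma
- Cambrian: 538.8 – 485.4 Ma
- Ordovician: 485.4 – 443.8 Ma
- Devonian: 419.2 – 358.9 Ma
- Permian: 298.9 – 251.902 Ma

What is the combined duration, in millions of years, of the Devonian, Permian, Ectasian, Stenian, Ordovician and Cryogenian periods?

633.898 million years

Duration is start − end for each: (419.2 − 358.9) + (298.9 − 251.902) + (1400 − 1200) + (1200 − 1000) + (485.4 − 443.8) + (720 − 635).
That is 60.3 + 46.998 + 200 + 200 + 41.6 + 85, which totals 633.898 million years.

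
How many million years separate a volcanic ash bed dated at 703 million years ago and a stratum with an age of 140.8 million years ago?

703 − 140.8 = 562.2 million years.

562.2 million years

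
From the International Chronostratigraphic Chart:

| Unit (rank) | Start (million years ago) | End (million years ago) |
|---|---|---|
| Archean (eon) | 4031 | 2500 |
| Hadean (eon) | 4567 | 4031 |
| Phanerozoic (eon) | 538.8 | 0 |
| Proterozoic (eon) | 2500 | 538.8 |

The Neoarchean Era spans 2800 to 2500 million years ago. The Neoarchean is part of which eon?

The Neoarchean (2800–2500 Ma) lies entirely within 4031–2500 Ma, the Archean Eon.

Archean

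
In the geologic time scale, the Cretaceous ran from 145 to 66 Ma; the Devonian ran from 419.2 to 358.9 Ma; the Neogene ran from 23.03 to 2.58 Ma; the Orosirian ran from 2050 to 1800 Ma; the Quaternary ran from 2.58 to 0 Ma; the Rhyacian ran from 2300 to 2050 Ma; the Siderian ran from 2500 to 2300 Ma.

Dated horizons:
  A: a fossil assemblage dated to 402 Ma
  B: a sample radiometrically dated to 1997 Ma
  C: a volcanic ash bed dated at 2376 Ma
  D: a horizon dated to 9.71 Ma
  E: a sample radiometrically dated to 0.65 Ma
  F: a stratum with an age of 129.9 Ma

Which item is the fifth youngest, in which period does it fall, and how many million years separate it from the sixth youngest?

Sorted youngest-first by Ma: E (0.65), D (9.71), F (129.9), A (402), B (1997), C (2376).
The fifth youngest is B at 1997 Ma, which lies in 2050–1800 Ma: the Orosirian.
The sixth youngest is C at 2376 Ma; separation = |1997 − 2376| = 379 Myr.

B, in the Orosirian; 379 million years to C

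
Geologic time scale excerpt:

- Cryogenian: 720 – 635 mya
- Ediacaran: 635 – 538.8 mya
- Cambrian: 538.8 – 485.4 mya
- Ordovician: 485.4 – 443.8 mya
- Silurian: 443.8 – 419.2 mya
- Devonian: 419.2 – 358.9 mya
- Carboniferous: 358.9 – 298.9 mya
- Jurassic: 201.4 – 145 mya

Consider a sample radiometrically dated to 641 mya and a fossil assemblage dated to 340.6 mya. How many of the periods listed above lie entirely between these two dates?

641 Ma sits inside the Cryogenian (720–635) and 340.6 Ma inside the Carboniferous (358.9–298.9); neither of those is wholly between the two dates.
The listed periods lying completely between them are Ediacaran, Cambrian, Ordovician, Silurian, Devonian — 5 in all.

5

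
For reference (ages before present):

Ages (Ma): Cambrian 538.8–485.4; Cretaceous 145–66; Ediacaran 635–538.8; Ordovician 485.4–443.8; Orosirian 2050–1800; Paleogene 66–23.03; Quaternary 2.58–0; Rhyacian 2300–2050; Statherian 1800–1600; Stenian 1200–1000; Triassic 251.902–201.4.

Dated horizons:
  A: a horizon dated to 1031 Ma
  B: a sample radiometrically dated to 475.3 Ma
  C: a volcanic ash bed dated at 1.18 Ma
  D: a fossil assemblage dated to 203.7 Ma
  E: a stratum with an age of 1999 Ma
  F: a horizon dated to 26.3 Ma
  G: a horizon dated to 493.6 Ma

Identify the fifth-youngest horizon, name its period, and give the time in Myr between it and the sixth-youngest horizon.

Smaller Ma means younger, so youngest first: C 1.18 < F 26.3 < D 203.7 < B 475.3 < G 493.6 < A 1031 < E 1999.
Counting 5 along gives G (493.6 Ma); the excerpt puts that inside the Cambrian, 538.8–485.4 Ma.
Next in line is A (1031 Ma), and 1031 − 493.6 = 537.4 Myr.

G, in the Cambrian; 537.4 million years to A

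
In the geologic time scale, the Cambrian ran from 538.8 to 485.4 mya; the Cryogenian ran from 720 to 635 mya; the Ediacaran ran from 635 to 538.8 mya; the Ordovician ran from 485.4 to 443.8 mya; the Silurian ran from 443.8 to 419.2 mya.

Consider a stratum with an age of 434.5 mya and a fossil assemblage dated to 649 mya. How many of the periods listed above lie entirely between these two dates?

3

649 Ma sits inside the Cryogenian (720–635) and 434.5 Ma inside the Silurian (443.8–419.2); neither of those is wholly between the two dates.
The listed periods lying completely between them are Ediacaran, Cambrian, Ordovician — 3 in all.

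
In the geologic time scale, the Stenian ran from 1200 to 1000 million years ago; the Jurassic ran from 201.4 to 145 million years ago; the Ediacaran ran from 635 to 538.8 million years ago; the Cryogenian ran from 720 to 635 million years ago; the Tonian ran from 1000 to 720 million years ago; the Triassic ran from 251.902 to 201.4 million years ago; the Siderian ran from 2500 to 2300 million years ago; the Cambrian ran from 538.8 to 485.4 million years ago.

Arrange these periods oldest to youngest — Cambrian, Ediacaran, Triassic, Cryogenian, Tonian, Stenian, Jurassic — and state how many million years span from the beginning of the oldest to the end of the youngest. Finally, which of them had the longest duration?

Stenian → Tonian → Cryogenian → Ediacaran → Cambrian → Triassic → Jurassic; total span 1055 Myr; longest is Tonian

From the excerpt: Cambrian 538.8–485.4; Ediacaran 635–538.8; Triassic 251.902–201.4; Cryogenian 720–635; Tonian 1000–720; Stenian 1200–1000; Jurassic 201.4–145 (Ma).
Larger Ma is earlier, so the oldest is Stenian and the youngest is Jurassic; oldest to youngest: Stenian, Tonian, Cryogenian, Ediacaran, Cambrian, Triassic, Jurassic.
Oldest start 1200 minus youngest end 145 gives 1055 Myr overall.
Individual lengths (start − end): Cambrian 53.4; Stenian 200; Cryogenian 85; Jurassic 56.4; Tonian 280; Triassic 50.502; Ediacaran 96.2. The largest is Tonian at 280 Myr.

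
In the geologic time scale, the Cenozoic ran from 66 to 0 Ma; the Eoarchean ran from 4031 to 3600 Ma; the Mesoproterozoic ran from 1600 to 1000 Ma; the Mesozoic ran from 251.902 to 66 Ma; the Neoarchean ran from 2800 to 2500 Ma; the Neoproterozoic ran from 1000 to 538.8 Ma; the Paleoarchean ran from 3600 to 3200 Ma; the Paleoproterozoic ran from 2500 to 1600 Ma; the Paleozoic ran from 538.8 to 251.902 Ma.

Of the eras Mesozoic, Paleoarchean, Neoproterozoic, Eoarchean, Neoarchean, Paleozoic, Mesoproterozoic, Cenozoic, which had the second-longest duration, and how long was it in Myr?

Neoproterozoic, 461.2 million years

Start − end for each: Mesozoic 251.902 − 66 = 185.902; Paleoarchean 3600 − 3200 = 400; Neoproterozoic 1000 − 538.8 = 461.2; Eoarchean 4031 − 3600 = 431; Neoarchean 2800 − 2500 = 300; Paleozoic 538.8 − 251.902 = 286.898; Mesoproterozoic 1600 − 1000 = 600; Cenozoic 66 − 0 = 66.
Ranking these from longest: Mesoproterozoic > Neoproterozoic > Eoarchean > Paleoarchean > Neoarchean > Paleozoic > Mesozoic > Cenozoic.
Position 2 in that ranking is Neoproterozoic, which lasted 461.2 Myr.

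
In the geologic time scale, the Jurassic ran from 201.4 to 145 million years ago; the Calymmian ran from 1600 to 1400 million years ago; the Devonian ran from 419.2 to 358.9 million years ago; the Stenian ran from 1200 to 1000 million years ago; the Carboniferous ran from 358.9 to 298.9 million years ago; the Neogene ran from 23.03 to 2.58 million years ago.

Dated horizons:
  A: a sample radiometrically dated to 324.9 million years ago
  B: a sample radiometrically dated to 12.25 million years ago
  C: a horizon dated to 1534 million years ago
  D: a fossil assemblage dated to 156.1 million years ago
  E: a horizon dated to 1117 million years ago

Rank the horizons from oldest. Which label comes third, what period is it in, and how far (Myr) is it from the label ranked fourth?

A, in the Carboniferous; 168.8 million years to D

Larger Ma means older, so oldest first: C 1534 > E 1117 > A 324.9 > D 156.1 > B 12.25.
Counting 3 along gives A (324.9 Ma); the excerpt puts that inside the Carboniferous, 358.9–298.9 Ma.
Next in line is D (156.1 Ma), and 324.9 − 156.1 = 168.8 Myr.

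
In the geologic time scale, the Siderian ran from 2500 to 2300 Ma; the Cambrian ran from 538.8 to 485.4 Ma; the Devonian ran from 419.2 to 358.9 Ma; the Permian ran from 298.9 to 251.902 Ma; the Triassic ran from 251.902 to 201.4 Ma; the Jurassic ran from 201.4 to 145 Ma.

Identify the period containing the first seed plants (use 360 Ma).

Devonian

360 Ma lies between 419.2 and 358.9 Ma, so it falls in the Devonian.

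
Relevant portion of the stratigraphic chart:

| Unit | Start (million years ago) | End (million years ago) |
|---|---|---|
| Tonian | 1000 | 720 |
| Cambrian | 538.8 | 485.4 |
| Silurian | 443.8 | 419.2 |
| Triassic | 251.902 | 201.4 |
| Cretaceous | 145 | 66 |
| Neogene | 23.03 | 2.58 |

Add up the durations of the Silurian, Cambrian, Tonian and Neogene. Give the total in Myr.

Each duration: Silurian = 24.6; Cambrian = 53.4; Tonian = 280; Neogene = 20.45.
Sum: 24.6 + 53.4 + 280 + 20.45 = 378.45 Myr.

378.45 million years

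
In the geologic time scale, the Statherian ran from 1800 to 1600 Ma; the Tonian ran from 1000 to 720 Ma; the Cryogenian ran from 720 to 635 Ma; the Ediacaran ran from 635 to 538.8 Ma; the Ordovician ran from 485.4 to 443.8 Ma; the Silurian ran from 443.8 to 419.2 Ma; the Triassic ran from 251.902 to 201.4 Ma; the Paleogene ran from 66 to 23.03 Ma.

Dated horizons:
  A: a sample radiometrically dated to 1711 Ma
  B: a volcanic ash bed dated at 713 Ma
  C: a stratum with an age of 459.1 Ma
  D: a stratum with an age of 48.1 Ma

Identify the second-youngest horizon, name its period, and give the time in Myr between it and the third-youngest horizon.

C, in the Ordovician; 253.9 million years to B

Smaller Ma means younger, so youngest first: D 48.1 < C 459.1 < B 713 < A 1711.
Counting 2 along gives C (459.1 Ma); the excerpt puts that inside the Ordovician, 485.4–443.8 Ma.
Next in line is B (713 Ma), and 713 − 459.1 = 253.9 Myr.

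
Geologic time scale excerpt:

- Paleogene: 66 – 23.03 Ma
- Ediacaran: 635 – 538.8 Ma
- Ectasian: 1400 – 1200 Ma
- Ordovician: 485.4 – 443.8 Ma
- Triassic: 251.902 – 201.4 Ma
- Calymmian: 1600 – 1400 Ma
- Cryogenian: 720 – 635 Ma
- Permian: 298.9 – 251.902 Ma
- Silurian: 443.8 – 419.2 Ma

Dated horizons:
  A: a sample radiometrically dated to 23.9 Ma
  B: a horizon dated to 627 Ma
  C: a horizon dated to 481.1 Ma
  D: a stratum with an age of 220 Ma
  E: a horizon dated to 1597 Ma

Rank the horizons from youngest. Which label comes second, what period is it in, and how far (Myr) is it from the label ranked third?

Smaller Ma means younger, so youngest first: A 23.9 < D 220 < C 481.1 < B 627 < E 1597.
Counting 2 along gives D (220 Ma); the excerpt puts that inside the Triassic, 251.902–201.4 Ma.
Next in line is C (481.1 Ma), and 481.1 − 220 = 261.1 Myr.

D, in the Triassic; 261.1 million years to C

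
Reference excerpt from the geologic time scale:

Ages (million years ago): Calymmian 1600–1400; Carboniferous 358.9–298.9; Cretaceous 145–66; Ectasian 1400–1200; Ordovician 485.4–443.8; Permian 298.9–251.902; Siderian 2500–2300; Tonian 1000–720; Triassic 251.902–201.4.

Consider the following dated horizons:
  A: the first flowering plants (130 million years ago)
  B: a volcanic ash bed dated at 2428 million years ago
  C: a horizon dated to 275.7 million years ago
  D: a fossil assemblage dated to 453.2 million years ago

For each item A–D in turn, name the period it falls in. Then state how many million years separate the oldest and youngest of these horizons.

Match each age against the start–end ranges in the excerpt: A = 130 Ma → Cretaceous (145–66); B = 2428 Ma → Siderian (2500–2300); C = 275.7 Ma → Permian (298.9–251.902); D = 453.2 Ma → Ordovician (485.4–443.8).
The largest age is 2428 Ma and the smallest is 130 Ma; their difference is 2298 Myr.

A — Cretaceous; B — Siderian; C — Permian; D — Ordovician; span 2298 million years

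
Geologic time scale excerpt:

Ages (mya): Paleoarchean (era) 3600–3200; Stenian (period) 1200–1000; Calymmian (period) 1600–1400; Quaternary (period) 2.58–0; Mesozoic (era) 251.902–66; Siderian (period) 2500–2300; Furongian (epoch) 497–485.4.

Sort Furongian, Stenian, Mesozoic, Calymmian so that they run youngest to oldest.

The oldest of these is Calymmian (starts 1600 Ma) and the youngest is Mesozoic (ends 66 Ma).
In between, by decreasing start age: Stenian (1200), Furongian (497).
Listing youngest first means reversing that sequence.

Mesozoic, then Furongian, then Stenian, then Calymmian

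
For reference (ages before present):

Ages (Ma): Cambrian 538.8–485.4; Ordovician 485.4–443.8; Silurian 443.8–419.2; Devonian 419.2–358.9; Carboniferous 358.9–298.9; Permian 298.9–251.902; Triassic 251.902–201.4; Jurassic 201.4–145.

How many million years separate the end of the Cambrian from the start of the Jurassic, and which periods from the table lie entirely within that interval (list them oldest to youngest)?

284 million years; Ordovician, Silurian, Devonian, Carboniferous, Permian, Triassic

End of Cambrian = 485.4 Ma; start of Jurassic = 201.4 Ma.
Gap = 485.4 − 201.4 = 284 Myr.
Periods wholly inside 485.4–201.4 Ma: Ordovician (485.4–443.8), Silurian (443.8–419.2), Devonian (419.2–358.9), Carboniferous (358.9–298.9), Permian (298.9–251.902), Triassic (251.902–201.4).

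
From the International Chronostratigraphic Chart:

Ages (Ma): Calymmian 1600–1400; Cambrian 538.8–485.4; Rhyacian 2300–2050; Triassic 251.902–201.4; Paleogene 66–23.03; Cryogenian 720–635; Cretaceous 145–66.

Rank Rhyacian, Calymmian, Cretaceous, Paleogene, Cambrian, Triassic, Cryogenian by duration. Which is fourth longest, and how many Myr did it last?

Cretaceous, 79 million years

Start − end for each: Rhyacian 2300 − 2050 = 250; Calymmian 1600 − 1400 = 200; Cretaceous 145 − 66 = 79; Paleogene 66 − 23.03 = 42.97; Cambrian 538.8 − 485.4 = 53.4; Triassic 251.902 − 201.4 = 50.502; Cryogenian 720 − 635 = 85.
Ranking these from longest: Rhyacian > Calymmian > Cryogenian > Cretaceous > Cambrian > Triassic > Paleogene.
Position 4 in that ranking is Cretaceous, which lasted 79 Myr.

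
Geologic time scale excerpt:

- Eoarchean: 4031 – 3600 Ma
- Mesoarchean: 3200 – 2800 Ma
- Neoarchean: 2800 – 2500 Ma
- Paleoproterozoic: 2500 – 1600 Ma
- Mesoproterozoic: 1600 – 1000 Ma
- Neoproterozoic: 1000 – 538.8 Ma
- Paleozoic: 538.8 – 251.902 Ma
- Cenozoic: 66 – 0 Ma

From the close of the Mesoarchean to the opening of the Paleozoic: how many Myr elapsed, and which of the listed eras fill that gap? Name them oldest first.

2261.2 million years; Neoarchean, Paleoproterozoic, Mesoproterozoic, Neoproterozoic

The Mesoarchean closes at 2800 Ma and the Paleozoic opens at 538.8 Ma, so the interval is 2800 − 538.8 = 2261.2 Myr.
An era fits inside if it starts at or after 2800 Ma and ends at or before 538.8 Ma; oldest first that gives Neoarchean, Paleoproterozoic, Mesoproterozoic, Neoproterozoic.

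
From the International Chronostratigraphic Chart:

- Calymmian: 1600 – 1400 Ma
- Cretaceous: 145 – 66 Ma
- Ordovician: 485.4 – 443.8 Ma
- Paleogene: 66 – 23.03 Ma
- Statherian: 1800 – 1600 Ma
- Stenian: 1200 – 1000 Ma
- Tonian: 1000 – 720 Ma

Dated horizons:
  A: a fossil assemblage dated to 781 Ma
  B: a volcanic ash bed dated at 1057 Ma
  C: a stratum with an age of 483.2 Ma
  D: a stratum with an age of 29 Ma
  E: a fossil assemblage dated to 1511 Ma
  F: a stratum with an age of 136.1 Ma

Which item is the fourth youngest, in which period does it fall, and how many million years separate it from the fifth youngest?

A, in the Tonian; 276 million years to B

Smaller Ma means younger, so youngest first: D 29 < F 136.1 < C 483.2 < A 781 < B 1057 < E 1511.
Counting 4 along gives A (781 Ma); the excerpt puts that inside the Tonian, 1000–720 Ma.
Next in line is B (1057 Ma), and 1057 − 781 = 276 Myr.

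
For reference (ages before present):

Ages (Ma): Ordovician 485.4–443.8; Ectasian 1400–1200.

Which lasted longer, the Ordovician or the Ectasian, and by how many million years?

Ordovician: 485.4 − 443.8 = 41.6 Myr.
Ectasian: 1400 − 1200 = 200 Myr.
Difference: 200 − 41.6 = 158.4 Myr, so the Ectasian was longer.

Ectasian, by 158.4 million years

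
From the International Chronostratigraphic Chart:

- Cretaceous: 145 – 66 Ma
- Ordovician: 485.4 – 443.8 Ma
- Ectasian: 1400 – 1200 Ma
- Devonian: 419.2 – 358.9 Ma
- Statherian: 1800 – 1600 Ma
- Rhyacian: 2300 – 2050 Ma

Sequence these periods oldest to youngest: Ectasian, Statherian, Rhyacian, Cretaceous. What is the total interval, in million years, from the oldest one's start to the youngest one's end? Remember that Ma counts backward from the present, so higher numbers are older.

Rhyacian, Statherian, Ectasian, Cretaceous; total span 2234 Myr

Start ages (Ma): Rhyacian 2300, Statherian 1800, Ectasian 1400, Cretaceous 145.
Ordered oldest to youngest: Rhyacian, Statherian, Ectasian, Cretaceous.
Span = 2300 − 66 = 2234 Myr.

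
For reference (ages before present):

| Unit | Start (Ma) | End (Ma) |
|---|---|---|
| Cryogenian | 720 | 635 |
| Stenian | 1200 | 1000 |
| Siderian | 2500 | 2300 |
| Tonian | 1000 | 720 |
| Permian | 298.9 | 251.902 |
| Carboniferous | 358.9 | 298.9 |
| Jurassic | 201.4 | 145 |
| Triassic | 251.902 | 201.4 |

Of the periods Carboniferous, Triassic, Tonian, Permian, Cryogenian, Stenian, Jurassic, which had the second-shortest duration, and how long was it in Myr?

Start − end for each: Carboniferous 358.9 − 298.9 = 60; Triassic 251.902 − 201.4 = 50.502; Tonian 1000 − 720 = 280; Permian 298.9 − 251.902 = 46.998; Cryogenian 720 − 635 = 85; Stenian 1200 − 1000 = 200; Jurassic 201.4 − 145 = 56.4.
Ranking these from shortest: Permian < Triassic < Jurassic < Carboniferous < Cryogenian < Stenian < Tonian.
Position 2 in that ranking is Triassic, which lasted 50.502 Myr.

Triassic, 50.502 million years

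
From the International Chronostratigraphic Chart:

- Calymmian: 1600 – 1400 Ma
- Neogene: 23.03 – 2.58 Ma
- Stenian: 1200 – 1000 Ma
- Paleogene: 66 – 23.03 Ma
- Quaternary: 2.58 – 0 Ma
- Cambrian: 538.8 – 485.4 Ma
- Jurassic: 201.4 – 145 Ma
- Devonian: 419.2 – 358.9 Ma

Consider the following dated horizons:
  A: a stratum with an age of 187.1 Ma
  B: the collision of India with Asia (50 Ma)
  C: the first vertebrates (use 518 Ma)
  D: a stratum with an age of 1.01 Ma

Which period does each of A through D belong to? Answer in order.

A — Jurassic; B — Paleogene; C — Cambrian; D — Quaternary

Match each age against the start–end ranges in the excerpt: A = 187.1 Ma → Jurassic (201.4–145); B = 50 Ma → Paleogene (66–23.03); C = 518 Ma → Cambrian (538.8–485.4); D = 1.01 Ma → Quaternary (2.58–0).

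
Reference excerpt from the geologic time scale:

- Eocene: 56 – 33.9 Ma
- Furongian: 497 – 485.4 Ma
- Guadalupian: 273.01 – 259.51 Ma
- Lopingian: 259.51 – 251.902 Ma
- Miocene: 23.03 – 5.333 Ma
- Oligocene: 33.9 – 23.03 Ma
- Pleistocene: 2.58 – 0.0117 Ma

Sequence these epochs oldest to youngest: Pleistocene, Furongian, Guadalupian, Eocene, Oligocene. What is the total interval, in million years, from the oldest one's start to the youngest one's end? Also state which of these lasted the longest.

Furongian → Guadalupian → Eocene → Oligocene → Pleistocene; total span 496.9883 Myr; longest is Eocene

Start ages (Ma): Furongian 497, Guadalupian 273.01, Eocene 56, Oligocene 33.9, Pleistocene 2.58.
Ordered oldest to youngest: Furongian, Guadalupian, Eocene, Oligocene, Pleistocene.
Span = 497 − 0.0117 = 496.9883 Myr.
Durations: Oligocene 10.87, Eocene 22.1, Furongian 11.6, Pleistocene 2.5683, Guadalupian 13.5 → longest is Eocene (22.1 Myr).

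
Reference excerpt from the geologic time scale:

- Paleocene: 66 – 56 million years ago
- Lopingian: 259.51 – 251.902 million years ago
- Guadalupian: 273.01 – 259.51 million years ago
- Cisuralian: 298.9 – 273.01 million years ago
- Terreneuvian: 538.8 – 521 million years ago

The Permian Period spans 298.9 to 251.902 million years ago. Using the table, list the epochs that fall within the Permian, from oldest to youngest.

Cisuralian, Guadalupian, Lopingian

Epochs with both bounds inside 298.9–251.902 Ma: Cisuralian (298.9–273.01), Guadalupian (273.01–259.51), Lopingian (259.51–251.902).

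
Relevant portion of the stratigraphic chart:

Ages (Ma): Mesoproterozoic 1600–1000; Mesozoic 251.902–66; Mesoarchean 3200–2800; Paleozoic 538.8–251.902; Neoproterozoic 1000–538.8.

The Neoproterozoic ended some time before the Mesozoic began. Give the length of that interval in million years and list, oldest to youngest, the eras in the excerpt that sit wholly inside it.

End of Neoproterozoic = 538.8 Ma; start of Mesozoic = 251.902 Ma.
Gap = 538.8 − 251.902 = 286.898 Myr.
Eras wholly inside 538.8–251.902 Ma: Paleozoic (538.8–251.902).

286.898 million years; Paleozoic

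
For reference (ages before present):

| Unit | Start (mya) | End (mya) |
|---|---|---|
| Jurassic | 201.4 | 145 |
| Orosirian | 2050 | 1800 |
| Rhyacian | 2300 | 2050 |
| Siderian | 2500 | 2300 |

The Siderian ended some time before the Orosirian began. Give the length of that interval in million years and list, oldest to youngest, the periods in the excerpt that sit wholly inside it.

End of Siderian = 2300 Ma; start of Orosirian = 2050 Ma.
Gap = 2300 − 2050 = 250 Myr.
Periods wholly inside 2300–2050 Ma: Rhyacian (2300–2050).

250 million years; Rhyacian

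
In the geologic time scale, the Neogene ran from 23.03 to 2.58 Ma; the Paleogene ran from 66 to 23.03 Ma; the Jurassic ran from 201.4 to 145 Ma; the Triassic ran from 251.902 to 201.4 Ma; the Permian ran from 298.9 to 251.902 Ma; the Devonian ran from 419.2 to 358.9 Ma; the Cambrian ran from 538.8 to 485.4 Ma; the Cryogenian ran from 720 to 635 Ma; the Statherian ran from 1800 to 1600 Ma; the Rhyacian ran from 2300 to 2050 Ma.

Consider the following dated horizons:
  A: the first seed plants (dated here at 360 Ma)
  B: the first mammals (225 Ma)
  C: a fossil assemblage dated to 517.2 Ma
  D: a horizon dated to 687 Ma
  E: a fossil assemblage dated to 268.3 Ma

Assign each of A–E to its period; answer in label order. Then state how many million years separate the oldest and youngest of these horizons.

A: 360 Ma lies in 419.2–358.9 Ma, so Devonian.
B: 225 Ma lies in 251.902–201.4 Ma, so Triassic.
C: 517.2 Ma lies in 538.8–485.4 Ma, so Cambrian.
D: 687 Ma lies in 720–635 Ma, so Cryogenian.
E: 268.3 Ma lies in 298.9–251.902 Ma, so Permian.
Oldest = 687 Ma, youngest = 225 Ma → span 462 Myr.

A — Devonian; B — Triassic; C — Cambrian; D — Cryogenian; E — Permian; span 462 million years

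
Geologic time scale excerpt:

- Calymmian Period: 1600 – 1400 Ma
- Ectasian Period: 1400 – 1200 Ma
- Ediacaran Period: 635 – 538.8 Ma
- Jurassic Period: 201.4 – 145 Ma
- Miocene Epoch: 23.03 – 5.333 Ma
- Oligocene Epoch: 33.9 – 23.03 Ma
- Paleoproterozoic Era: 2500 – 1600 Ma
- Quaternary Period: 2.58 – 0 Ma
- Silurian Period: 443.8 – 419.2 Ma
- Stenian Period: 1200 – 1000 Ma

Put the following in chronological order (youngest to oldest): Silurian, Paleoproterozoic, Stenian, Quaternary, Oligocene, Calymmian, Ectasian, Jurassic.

Quaternary, Oligocene, Jurassic, Silurian, Stenian, Ectasian, Calymmian, Paleoproterozoic

Read off each span (Ma): Silurian 443.8–419.2; Paleoproterozoic 2500–1600; Stenian 1200–1000; Quaternary 2.58–0; Oligocene 33.9–23.03; Calymmian 1600–1400; Ectasian 1400–1200; Jurassic 201.4–145.
Larger Ma is older, so oldest→youngest is Paleoproterozoic, Calymmian, Ectasian, Stenian, Silurian, Jurassic, Oligocene, Quaternary; reverse it for youngest→oldest.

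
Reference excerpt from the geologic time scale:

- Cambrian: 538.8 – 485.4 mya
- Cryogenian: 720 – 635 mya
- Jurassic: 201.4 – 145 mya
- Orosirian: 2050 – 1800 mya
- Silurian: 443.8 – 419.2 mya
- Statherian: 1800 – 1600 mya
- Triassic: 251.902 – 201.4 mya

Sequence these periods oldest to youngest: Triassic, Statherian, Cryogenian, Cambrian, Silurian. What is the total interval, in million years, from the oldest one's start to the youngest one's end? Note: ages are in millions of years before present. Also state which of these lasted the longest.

From the excerpt: Triassic 251.902–201.4; Statherian 1800–1600; Cryogenian 720–635; Cambrian 538.8–485.4; Silurian 443.8–419.2 (Ma).
Larger Ma is earlier, so the oldest is Statherian and the youngest is Triassic; oldest to youngest: Statherian, Cryogenian, Cambrian, Silurian, Triassic.
Oldest start 1800 minus youngest end 201.4 gives 1598.6 Myr overall.
Individual lengths (start − end): Cambrian 53.4; Cryogenian 85; Statherian 200; Silurian 24.6; Triassic 50.502. The largest is Statherian at 200 Myr.

Statherian → Cryogenian → Cambrian → Silurian → Triassic; total span 1598.6 Myr; longest is Statherian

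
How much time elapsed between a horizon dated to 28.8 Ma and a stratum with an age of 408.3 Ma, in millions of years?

379.5 million years

408.3 − 28.8 = 379.5 million years.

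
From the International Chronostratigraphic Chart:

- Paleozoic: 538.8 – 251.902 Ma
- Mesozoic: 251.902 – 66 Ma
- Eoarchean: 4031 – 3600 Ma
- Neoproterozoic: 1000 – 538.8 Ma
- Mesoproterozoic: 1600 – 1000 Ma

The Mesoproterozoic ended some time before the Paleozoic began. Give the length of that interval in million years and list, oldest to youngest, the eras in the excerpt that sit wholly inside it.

461.2 million years; Neoproterozoic

The Mesoproterozoic closes at 1000 Ma and the Paleozoic opens at 538.8 Ma, so the interval is 1000 − 538.8 = 461.2 Myr.
An era fits inside if it starts at or after 1000 Ma and ends at or before 538.8 Ma; oldest first that gives Neoproterozoic.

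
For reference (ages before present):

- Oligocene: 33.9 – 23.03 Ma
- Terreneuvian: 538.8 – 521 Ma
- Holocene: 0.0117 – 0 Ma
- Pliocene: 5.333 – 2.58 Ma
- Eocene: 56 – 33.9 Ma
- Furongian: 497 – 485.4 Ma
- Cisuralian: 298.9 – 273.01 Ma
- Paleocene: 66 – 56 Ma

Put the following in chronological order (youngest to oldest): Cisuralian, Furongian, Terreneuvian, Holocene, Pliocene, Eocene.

The oldest of these is Terreneuvian (starts 538.8 Ma) and the youngest is Holocene (ends 0 Ma).
In between, by decreasing start age: Furongian (497), Cisuralian (298.9), Eocene (56), Pliocene (5.333).
Listing youngest first means reversing that sequence.

Holocene → Pliocene → Eocene → Cisuralian → Furongian → Terreneuvian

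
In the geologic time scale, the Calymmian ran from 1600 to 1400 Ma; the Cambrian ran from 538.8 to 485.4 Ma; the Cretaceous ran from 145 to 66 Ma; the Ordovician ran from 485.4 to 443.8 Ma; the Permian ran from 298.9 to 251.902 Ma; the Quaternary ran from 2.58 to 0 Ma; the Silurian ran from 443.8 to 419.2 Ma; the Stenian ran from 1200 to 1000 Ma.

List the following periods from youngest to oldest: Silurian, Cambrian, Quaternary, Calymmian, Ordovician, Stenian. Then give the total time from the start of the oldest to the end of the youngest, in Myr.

From the excerpt: Silurian 443.8–419.2; Cambrian 538.8–485.4; Quaternary 2.58–0; Calymmian 1600–1400; Ordovician 485.4–443.8; Stenian 1200–1000 (Ma).
Larger Ma is earlier, so the oldest is Calymmian and the youngest is Quaternary; youngest to oldest: Quaternary, Silurian, Ordovician, Cambrian, Stenian, Calymmian.
Oldest start 1600 minus youngest end 0 gives 1600 Myr overall.

Quaternary, Silurian, Ordovician, Cambrian, Stenian, Calymmian; total span 1600 Myr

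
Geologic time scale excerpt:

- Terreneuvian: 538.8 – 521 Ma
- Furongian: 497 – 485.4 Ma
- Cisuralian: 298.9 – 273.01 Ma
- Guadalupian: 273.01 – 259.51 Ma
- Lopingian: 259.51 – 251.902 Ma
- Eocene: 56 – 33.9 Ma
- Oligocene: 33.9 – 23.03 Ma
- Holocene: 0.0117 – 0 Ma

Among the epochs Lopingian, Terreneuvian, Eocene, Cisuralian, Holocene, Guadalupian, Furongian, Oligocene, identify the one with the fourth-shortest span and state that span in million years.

Furongian, 11.6 million years

Start − end for each: Lopingian 259.51 − 251.902 = 7.608; Terreneuvian 538.8 − 521 = 17.8; Eocene 56 − 33.9 = 22.1; Cisuralian 298.9 − 273.01 = 25.89; Holocene 0.0117 − 0 = 0.0117; Guadalupian 273.01 − 259.51 = 13.5; Furongian 497 − 485.4 = 11.6; Oligocene 33.9 − 23.03 = 10.87.
Ranking these from shortest: Holocene < Lopingian < Oligocene < Furongian < Guadalupian < Terreneuvian < Eocene < Cisuralian.
Position 4 in that ranking is Furongian, which lasted 11.6 Myr.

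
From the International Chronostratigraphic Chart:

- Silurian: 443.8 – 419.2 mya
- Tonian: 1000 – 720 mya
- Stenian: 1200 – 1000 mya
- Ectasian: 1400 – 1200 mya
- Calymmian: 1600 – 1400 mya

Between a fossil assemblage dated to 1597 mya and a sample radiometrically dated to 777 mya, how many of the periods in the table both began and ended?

The older date is 1597 Ma and the younger is 777 Ma.
Periods with start < 1597 and end > 777 Ma: Ectasian (1400–1200), Stenian (1200–1000).
That is 2 complete periods.

2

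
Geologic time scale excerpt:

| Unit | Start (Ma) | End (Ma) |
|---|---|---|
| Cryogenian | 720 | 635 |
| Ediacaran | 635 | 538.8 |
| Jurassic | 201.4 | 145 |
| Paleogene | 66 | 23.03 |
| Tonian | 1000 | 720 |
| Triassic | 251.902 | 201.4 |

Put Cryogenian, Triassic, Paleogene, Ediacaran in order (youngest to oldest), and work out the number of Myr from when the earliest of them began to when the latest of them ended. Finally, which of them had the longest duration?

Start ages (Ma): Cryogenian 720, Ediacaran 635, Triassic 251.902, Paleogene 66.
Ordered youngest to oldest: Paleogene, Triassic, Ediacaran, Cryogenian.
Span = 720 − 23.03 = 696.97 Myr.
Durations: Triassic 50.502, Paleogene 42.97, Ediacaran 96.2, Cryogenian 85 → longest is Ediacaran (96.2 Myr).

Paleogene → Triassic → Ediacaran → Cryogenian; total span 696.97 Myr; longest is Ediacaran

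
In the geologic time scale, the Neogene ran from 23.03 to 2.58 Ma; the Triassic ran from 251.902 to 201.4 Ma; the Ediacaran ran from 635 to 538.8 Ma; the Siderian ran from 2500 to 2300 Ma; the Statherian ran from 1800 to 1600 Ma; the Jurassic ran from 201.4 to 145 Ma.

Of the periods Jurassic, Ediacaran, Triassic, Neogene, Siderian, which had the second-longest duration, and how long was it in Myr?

Ediacaran, 96.2 million years

Durations: Jurassic 56.4; Ediacaran 96.2; Triassic 50.502; Neogene 20.45; Siderian 200 Myr.
Sorted longest-first: Siderian (200), Ediacaran (96.2), Jurassic (56.4), Triassic (50.502), Neogene (20.45).
The second longest is Ediacaran at 96.2 Myr.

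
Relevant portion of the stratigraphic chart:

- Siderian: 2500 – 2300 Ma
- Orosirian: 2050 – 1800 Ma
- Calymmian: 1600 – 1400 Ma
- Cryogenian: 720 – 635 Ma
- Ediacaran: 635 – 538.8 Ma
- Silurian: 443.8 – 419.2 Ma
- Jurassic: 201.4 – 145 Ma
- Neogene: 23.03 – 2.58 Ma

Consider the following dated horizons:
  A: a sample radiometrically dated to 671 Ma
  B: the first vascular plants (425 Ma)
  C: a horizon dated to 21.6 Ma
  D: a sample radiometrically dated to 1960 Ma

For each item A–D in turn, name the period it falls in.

Match each age against the start–end ranges in the excerpt: A = 671 Ma → Cryogenian (720–635); B = 425 Ma → Silurian (443.8–419.2); C = 21.6 Ma → Neogene (23.03–2.58); D = 1960 Ma → Orosirian (2050–1800).

A — Cryogenian; B — Silurian; C — Neogene; D — Orosirian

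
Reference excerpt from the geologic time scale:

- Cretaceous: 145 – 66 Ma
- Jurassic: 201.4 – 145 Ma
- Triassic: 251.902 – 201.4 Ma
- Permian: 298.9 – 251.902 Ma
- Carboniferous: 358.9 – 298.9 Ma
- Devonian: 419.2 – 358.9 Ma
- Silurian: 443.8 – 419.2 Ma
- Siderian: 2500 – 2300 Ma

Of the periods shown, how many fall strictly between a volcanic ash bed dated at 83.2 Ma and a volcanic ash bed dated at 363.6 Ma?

4

The older date is 363.6 Ma and the younger is 83.2 Ma.
Periods with start < 363.6 and end > 83.2 Ma: Carboniferous (358.9–298.9), Permian (298.9–251.902), Triassic (251.902–201.4), Jurassic (201.4–145).
That is 4 complete periods.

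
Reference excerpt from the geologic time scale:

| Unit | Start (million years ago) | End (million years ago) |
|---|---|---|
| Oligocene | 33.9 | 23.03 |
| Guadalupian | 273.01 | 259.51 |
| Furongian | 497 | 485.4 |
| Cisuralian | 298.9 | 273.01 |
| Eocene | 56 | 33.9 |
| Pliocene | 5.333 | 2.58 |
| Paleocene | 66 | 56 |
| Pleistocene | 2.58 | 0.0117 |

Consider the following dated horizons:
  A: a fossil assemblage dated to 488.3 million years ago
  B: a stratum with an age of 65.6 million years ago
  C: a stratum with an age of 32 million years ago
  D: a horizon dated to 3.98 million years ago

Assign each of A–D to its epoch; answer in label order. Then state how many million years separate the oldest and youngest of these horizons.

A: 488.3 Ma lies in 497–485.4 Ma, so Furongian.
B: 65.6 Ma lies in 66–56 Ma, so Paleocene.
C: 32 Ma lies in 33.9–23.03 Ma, so Oligocene.
D: 3.98 Ma lies in 5.333–2.58 Ma, so Pliocene.
Oldest = 488.3 Ma, youngest = 3.98 Ma → span 484.32 Myr.

A — Furongian; B — Paleocene; C — Oligocene; D — Pliocene; span 484.32 million years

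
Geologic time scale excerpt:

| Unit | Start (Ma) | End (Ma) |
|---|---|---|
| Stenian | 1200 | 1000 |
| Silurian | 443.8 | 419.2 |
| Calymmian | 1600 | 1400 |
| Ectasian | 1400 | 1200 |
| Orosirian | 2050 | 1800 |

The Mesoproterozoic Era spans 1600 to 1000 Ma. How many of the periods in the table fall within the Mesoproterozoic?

3

Periods inside 1600–1000 Ma: Calymmian, Ectasian, Stenian — 3 in total.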